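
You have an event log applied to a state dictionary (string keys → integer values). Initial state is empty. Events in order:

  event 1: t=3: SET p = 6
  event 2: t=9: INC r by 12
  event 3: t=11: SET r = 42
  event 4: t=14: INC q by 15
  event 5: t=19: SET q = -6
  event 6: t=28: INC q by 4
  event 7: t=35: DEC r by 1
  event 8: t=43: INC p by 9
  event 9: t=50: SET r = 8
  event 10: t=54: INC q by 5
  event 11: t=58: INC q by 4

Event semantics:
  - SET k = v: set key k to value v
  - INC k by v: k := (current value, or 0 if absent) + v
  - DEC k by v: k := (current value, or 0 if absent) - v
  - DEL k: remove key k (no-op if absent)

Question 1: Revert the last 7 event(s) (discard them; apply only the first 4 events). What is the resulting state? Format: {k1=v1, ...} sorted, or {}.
Keep first 4 events (discard last 7):
  after event 1 (t=3: SET p = 6): {p=6}
  after event 2 (t=9: INC r by 12): {p=6, r=12}
  after event 3 (t=11: SET r = 42): {p=6, r=42}
  after event 4 (t=14: INC q by 15): {p=6, q=15, r=42}

Answer: {p=6, q=15, r=42}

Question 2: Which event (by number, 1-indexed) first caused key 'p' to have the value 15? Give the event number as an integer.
Answer: 8

Derivation:
Looking for first event where p becomes 15:
  event 1: p = 6
  event 2: p = 6
  event 3: p = 6
  event 4: p = 6
  event 5: p = 6
  event 6: p = 6
  event 7: p = 6
  event 8: p 6 -> 15  <-- first match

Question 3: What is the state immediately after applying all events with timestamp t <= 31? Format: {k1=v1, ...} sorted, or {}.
Answer: {p=6, q=-2, r=42}

Derivation:
Apply events with t <= 31 (6 events):
  after event 1 (t=3: SET p = 6): {p=6}
  after event 2 (t=9: INC r by 12): {p=6, r=12}
  after event 3 (t=11: SET r = 42): {p=6, r=42}
  after event 4 (t=14: INC q by 15): {p=6, q=15, r=42}
  after event 5 (t=19: SET q = -6): {p=6, q=-6, r=42}
  after event 6 (t=28: INC q by 4): {p=6, q=-2, r=42}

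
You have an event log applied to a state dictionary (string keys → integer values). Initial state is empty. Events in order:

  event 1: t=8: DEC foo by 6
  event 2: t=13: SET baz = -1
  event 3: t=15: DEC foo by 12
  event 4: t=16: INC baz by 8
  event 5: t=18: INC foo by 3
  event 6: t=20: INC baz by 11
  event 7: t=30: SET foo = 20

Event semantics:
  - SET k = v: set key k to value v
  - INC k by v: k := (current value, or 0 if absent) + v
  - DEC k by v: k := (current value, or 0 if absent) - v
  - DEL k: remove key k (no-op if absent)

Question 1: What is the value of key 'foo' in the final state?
Track key 'foo' through all 7 events:
  event 1 (t=8: DEC foo by 6): foo (absent) -> -6
  event 2 (t=13: SET baz = -1): foo unchanged
  event 3 (t=15: DEC foo by 12): foo -6 -> -18
  event 4 (t=16: INC baz by 8): foo unchanged
  event 5 (t=18: INC foo by 3): foo -18 -> -15
  event 6 (t=20: INC baz by 11): foo unchanged
  event 7 (t=30: SET foo = 20): foo -15 -> 20
Final: foo = 20

Answer: 20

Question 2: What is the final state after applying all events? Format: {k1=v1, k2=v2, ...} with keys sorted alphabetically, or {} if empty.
Answer: {baz=18, foo=20}

Derivation:
  after event 1 (t=8: DEC foo by 6): {foo=-6}
  after event 2 (t=13: SET baz = -1): {baz=-1, foo=-6}
  after event 3 (t=15: DEC foo by 12): {baz=-1, foo=-18}
  after event 4 (t=16: INC baz by 8): {baz=7, foo=-18}
  after event 5 (t=18: INC foo by 3): {baz=7, foo=-15}
  after event 6 (t=20: INC baz by 11): {baz=18, foo=-15}
  after event 7 (t=30: SET foo = 20): {baz=18, foo=20}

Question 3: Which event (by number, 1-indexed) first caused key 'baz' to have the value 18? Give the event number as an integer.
Answer: 6

Derivation:
Looking for first event where baz becomes 18:
  event 2: baz = -1
  event 3: baz = -1
  event 4: baz = 7
  event 5: baz = 7
  event 6: baz 7 -> 18  <-- first match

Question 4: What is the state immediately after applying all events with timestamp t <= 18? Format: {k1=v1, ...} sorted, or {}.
Answer: {baz=7, foo=-15}

Derivation:
Apply events with t <= 18 (5 events):
  after event 1 (t=8: DEC foo by 6): {foo=-6}
  after event 2 (t=13: SET baz = -1): {baz=-1, foo=-6}
  after event 3 (t=15: DEC foo by 12): {baz=-1, foo=-18}
  after event 4 (t=16: INC baz by 8): {baz=7, foo=-18}
  after event 5 (t=18: INC foo by 3): {baz=7, foo=-15}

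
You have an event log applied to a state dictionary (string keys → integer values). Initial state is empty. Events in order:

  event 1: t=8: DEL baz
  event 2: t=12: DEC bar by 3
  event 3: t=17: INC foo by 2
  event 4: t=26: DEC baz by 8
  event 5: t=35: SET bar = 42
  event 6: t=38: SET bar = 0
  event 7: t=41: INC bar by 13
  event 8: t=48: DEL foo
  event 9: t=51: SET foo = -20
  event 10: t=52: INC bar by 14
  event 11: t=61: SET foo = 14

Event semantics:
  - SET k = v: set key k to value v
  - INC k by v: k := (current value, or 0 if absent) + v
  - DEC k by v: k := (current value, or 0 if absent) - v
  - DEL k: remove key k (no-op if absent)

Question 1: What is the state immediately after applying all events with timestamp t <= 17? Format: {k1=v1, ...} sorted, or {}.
Answer: {bar=-3, foo=2}

Derivation:
Apply events with t <= 17 (3 events):
  after event 1 (t=8: DEL baz): {}
  after event 2 (t=12: DEC bar by 3): {bar=-3}
  after event 3 (t=17: INC foo by 2): {bar=-3, foo=2}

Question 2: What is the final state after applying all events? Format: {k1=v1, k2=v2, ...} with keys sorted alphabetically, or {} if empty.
Answer: {bar=27, baz=-8, foo=14}

Derivation:
  after event 1 (t=8: DEL baz): {}
  after event 2 (t=12: DEC bar by 3): {bar=-3}
  after event 3 (t=17: INC foo by 2): {bar=-3, foo=2}
  after event 4 (t=26: DEC baz by 8): {bar=-3, baz=-8, foo=2}
  after event 5 (t=35: SET bar = 42): {bar=42, baz=-8, foo=2}
  after event 6 (t=38: SET bar = 0): {bar=0, baz=-8, foo=2}
  after event 7 (t=41: INC bar by 13): {bar=13, baz=-8, foo=2}
  after event 8 (t=48: DEL foo): {bar=13, baz=-8}
  after event 9 (t=51: SET foo = -20): {bar=13, baz=-8, foo=-20}
  after event 10 (t=52: INC bar by 14): {bar=27, baz=-8, foo=-20}
  after event 11 (t=61: SET foo = 14): {bar=27, baz=-8, foo=14}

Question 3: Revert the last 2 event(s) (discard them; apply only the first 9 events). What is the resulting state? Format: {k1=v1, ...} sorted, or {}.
Keep first 9 events (discard last 2):
  after event 1 (t=8: DEL baz): {}
  after event 2 (t=12: DEC bar by 3): {bar=-3}
  after event 3 (t=17: INC foo by 2): {bar=-3, foo=2}
  after event 4 (t=26: DEC baz by 8): {bar=-3, baz=-8, foo=2}
  after event 5 (t=35: SET bar = 42): {bar=42, baz=-8, foo=2}
  after event 6 (t=38: SET bar = 0): {bar=0, baz=-8, foo=2}
  after event 7 (t=41: INC bar by 13): {bar=13, baz=-8, foo=2}
  after event 8 (t=48: DEL foo): {bar=13, baz=-8}
  after event 9 (t=51: SET foo = -20): {bar=13, baz=-8, foo=-20}

Answer: {bar=13, baz=-8, foo=-20}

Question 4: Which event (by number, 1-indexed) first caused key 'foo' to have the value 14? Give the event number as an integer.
Answer: 11

Derivation:
Looking for first event where foo becomes 14:
  event 3: foo = 2
  event 4: foo = 2
  event 5: foo = 2
  event 6: foo = 2
  event 7: foo = 2
  event 8: foo = (absent)
  event 9: foo = -20
  event 10: foo = -20
  event 11: foo -20 -> 14  <-- first match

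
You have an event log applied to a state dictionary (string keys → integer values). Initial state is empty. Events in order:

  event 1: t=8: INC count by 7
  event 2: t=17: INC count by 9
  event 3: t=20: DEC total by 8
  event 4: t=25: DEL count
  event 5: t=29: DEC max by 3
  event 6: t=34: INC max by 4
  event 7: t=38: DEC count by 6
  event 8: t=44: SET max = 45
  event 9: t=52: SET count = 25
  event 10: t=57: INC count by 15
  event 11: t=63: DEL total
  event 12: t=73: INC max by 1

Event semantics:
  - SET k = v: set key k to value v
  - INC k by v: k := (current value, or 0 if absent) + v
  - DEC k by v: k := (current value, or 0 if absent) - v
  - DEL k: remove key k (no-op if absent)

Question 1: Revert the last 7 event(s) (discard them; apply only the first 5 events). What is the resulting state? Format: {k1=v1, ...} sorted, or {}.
Answer: {max=-3, total=-8}

Derivation:
Keep first 5 events (discard last 7):
  after event 1 (t=8: INC count by 7): {count=7}
  after event 2 (t=17: INC count by 9): {count=16}
  after event 3 (t=20: DEC total by 8): {count=16, total=-8}
  after event 4 (t=25: DEL count): {total=-8}
  after event 5 (t=29: DEC max by 3): {max=-3, total=-8}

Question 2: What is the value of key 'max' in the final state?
Answer: 46

Derivation:
Track key 'max' through all 12 events:
  event 1 (t=8: INC count by 7): max unchanged
  event 2 (t=17: INC count by 9): max unchanged
  event 3 (t=20: DEC total by 8): max unchanged
  event 4 (t=25: DEL count): max unchanged
  event 5 (t=29: DEC max by 3): max (absent) -> -3
  event 6 (t=34: INC max by 4): max -3 -> 1
  event 7 (t=38: DEC count by 6): max unchanged
  event 8 (t=44: SET max = 45): max 1 -> 45
  event 9 (t=52: SET count = 25): max unchanged
  event 10 (t=57: INC count by 15): max unchanged
  event 11 (t=63: DEL total): max unchanged
  event 12 (t=73: INC max by 1): max 45 -> 46
Final: max = 46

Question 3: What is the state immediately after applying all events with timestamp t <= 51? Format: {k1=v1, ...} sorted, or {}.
Answer: {count=-6, max=45, total=-8}

Derivation:
Apply events with t <= 51 (8 events):
  after event 1 (t=8: INC count by 7): {count=7}
  after event 2 (t=17: INC count by 9): {count=16}
  after event 3 (t=20: DEC total by 8): {count=16, total=-8}
  after event 4 (t=25: DEL count): {total=-8}
  after event 5 (t=29: DEC max by 3): {max=-3, total=-8}
  after event 6 (t=34: INC max by 4): {max=1, total=-8}
  after event 7 (t=38: DEC count by 6): {count=-6, max=1, total=-8}
  after event 8 (t=44: SET max = 45): {count=-6, max=45, total=-8}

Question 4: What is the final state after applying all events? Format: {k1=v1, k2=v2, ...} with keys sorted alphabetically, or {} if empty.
  after event 1 (t=8: INC count by 7): {count=7}
  after event 2 (t=17: INC count by 9): {count=16}
  after event 3 (t=20: DEC total by 8): {count=16, total=-8}
  after event 4 (t=25: DEL count): {total=-8}
  after event 5 (t=29: DEC max by 3): {max=-3, total=-8}
  after event 6 (t=34: INC max by 4): {max=1, total=-8}
  after event 7 (t=38: DEC count by 6): {count=-6, max=1, total=-8}
  after event 8 (t=44: SET max = 45): {count=-6, max=45, total=-8}
  after event 9 (t=52: SET count = 25): {count=25, max=45, total=-8}
  after event 10 (t=57: INC count by 15): {count=40, max=45, total=-8}
  after event 11 (t=63: DEL total): {count=40, max=45}
  after event 12 (t=73: INC max by 1): {count=40, max=46}

Answer: {count=40, max=46}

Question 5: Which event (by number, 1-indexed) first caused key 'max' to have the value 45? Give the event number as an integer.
Answer: 8

Derivation:
Looking for first event where max becomes 45:
  event 5: max = -3
  event 6: max = 1
  event 7: max = 1
  event 8: max 1 -> 45  <-- first match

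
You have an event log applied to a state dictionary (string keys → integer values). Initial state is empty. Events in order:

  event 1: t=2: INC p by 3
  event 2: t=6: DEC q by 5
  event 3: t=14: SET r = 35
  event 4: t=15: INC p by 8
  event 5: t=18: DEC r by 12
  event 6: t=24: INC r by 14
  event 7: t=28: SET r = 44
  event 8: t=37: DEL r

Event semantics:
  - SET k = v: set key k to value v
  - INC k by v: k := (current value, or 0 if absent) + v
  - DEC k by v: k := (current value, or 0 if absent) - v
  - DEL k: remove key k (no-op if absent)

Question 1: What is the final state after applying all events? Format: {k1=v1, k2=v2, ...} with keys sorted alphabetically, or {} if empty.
  after event 1 (t=2: INC p by 3): {p=3}
  after event 2 (t=6: DEC q by 5): {p=3, q=-5}
  after event 3 (t=14: SET r = 35): {p=3, q=-5, r=35}
  after event 4 (t=15: INC p by 8): {p=11, q=-5, r=35}
  after event 5 (t=18: DEC r by 12): {p=11, q=-5, r=23}
  after event 6 (t=24: INC r by 14): {p=11, q=-5, r=37}
  after event 7 (t=28: SET r = 44): {p=11, q=-5, r=44}
  after event 8 (t=37: DEL r): {p=11, q=-5}

Answer: {p=11, q=-5}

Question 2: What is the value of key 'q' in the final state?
Answer: -5

Derivation:
Track key 'q' through all 8 events:
  event 1 (t=2: INC p by 3): q unchanged
  event 2 (t=6: DEC q by 5): q (absent) -> -5
  event 3 (t=14: SET r = 35): q unchanged
  event 4 (t=15: INC p by 8): q unchanged
  event 5 (t=18: DEC r by 12): q unchanged
  event 6 (t=24: INC r by 14): q unchanged
  event 7 (t=28: SET r = 44): q unchanged
  event 8 (t=37: DEL r): q unchanged
Final: q = -5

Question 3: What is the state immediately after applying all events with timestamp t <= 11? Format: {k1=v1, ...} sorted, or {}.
Apply events with t <= 11 (2 events):
  after event 1 (t=2: INC p by 3): {p=3}
  after event 2 (t=6: DEC q by 5): {p=3, q=-5}

Answer: {p=3, q=-5}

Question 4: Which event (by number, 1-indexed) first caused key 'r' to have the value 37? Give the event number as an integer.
Answer: 6

Derivation:
Looking for first event where r becomes 37:
  event 3: r = 35
  event 4: r = 35
  event 5: r = 23
  event 6: r 23 -> 37  <-- first match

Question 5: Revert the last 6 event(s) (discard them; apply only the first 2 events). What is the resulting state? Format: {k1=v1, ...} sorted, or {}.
Keep first 2 events (discard last 6):
  after event 1 (t=2: INC p by 3): {p=3}
  after event 2 (t=6: DEC q by 5): {p=3, q=-5}

Answer: {p=3, q=-5}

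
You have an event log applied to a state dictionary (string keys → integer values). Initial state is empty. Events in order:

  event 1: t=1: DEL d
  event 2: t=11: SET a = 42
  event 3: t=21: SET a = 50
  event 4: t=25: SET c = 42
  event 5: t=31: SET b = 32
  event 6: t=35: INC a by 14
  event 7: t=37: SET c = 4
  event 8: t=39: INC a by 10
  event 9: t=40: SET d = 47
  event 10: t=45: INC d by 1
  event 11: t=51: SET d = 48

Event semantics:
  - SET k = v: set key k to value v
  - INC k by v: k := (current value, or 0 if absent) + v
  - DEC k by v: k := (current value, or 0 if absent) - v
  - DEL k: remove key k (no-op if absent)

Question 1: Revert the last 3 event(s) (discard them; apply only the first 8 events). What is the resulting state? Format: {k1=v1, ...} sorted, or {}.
Answer: {a=74, b=32, c=4}

Derivation:
Keep first 8 events (discard last 3):
  after event 1 (t=1: DEL d): {}
  after event 2 (t=11: SET a = 42): {a=42}
  after event 3 (t=21: SET a = 50): {a=50}
  after event 4 (t=25: SET c = 42): {a=50, c=42}
  after event 5 (t=31: SET b = 32): {a=50, b=32, c=42}
  after event 6 (t=35: INC a by 14): {a=64, b=32, c=42}
  after event 7 (t=37: SET c = 4): {a=64, b=32, c=4}
  after event 8 (t=39: INC a by 10): {a=74, b=32, c=4}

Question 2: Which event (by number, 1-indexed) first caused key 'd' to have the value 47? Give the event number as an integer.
Answer: 9

Derivation:
Looking for first event where d becomes 47:
  event 9: d (absent) -> 47  <-- first match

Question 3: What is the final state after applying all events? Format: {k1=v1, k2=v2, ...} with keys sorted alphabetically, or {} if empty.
  after event 1 (t=1: DEL d): {}
  after event 2 (t=11: SET a = 42): {a=42}
  after event 3 (t=21: SET a = 50): {a=50}
  after event 4 (t=25: SET c = 42): {a=50, c=42}
  after event 5 (t=31: SET b = 32): {a=50, b=32, c=42}
  after event 6 (t=35: INC a by 14): {a=64, b=32, c=42}
  after event 7 (t=37: SET c = 4): {a=64, b=32, c=4}
  after event 8 (t=39: INC a by 10): {a=74, b=32, c=4}
  after event 9 (t=40: SET d = 47): {a=74, b=32, c=4, d=47}
  after event 10 (t=45: INC d by 1): {a=74, b=32, c=4, d=48}
  after event 11 (t=51: SET d = 48): {a=74, b=32, c=4, d=48}

Answer: {a=74, b=32, c=4, d=48}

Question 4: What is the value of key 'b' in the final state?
Track key 'b' through all 11 events:
  event 1 (t=1: DEL d): b unchanged
  event 2 (t=11: SET a = 42): b unchanged
  event 3 (t=21: SET a = 50): b unchanged
  event 4 (t=25: SET c = 42): b unchanged
  event 5 (t=31: SET b = 32): b (absent) -> 32
  event 6 (t=35: INC a by 14): b unchanged
  event 7 (t=37: SET c = 4): b unchanged
  event 8 (t=39: INC a by 10): b unchanged
  event 9 (t=40: SET d = 47): b unchanged
  event 10 (t=45: INC d by 1): b unchanged
  event 11 (t=51: SET d = 48): b unchanged
Final: b = 32

Answer: 32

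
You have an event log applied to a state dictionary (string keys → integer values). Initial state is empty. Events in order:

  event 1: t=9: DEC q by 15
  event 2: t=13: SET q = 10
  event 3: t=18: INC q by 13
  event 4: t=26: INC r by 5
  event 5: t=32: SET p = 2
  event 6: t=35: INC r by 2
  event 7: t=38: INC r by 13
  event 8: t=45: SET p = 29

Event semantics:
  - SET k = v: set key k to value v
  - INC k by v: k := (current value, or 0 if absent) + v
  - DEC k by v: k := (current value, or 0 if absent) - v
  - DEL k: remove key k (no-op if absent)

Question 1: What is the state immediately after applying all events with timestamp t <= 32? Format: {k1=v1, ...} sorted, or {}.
Answer: {p=2, q=23, r=5}

Derivation:
Apply events with t <= 32 (5 events):
  after event 1 (t=9: DEC q by 15): {q=-15}
  after event 2 (t=13: SET q = 10): {q=10}
  after event 3 (t=18: INC q by 13): {q=23}
  after event 4 (t=26: INC r by 5): {q=23, r=5}
  after event 5 (t=32: SET p = 2): {p=2, q=23, r=5}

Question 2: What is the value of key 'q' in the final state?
Answer: 23

Derivation:
Track key 'q' through all 8 events:
  event 1 (t=9: DEC q by 15): q (absent) -> -15
  event 2 (t=13: SET q = 10): q -15 -> 10
  event 3 (t=18: INC q by 13): q 10 -> 23
  event 4 (t=26: INC r by 5): q unchanged
  event 5 (t=32: SET p = 2): q unchanged
  event 6 (t=35: INC r by 2): q unchanged
  event 7 (t=38: INC r by 13): q unchanged
  event 8 (t=45: SET p = 29): q unchanged
Final: q = 23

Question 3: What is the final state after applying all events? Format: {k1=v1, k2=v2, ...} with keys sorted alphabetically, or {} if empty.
  after event 1 (t=9: DEC q by 15): {q=-15}
  after event 2 (t=13: SET q = 10): {q=10}
  after event 3 (t=18: INC q by 13): {q=23}
  after event 4 (t=26: INC r by 5): {q=23, r=5}
  after event 5 (t=32: SET p = 2): {p=2, q=23, r=5}
  after event 6 (t=35: INC r by 2): {p=2, q=23, r=7}
  after event 7 (t=38: INC r by 13): {p=2, q=23, r=20}
  after event 8 (t=45: SET p = 29): {p=29, q=23, r=20}

Answer: {p=29, q=23, r=20}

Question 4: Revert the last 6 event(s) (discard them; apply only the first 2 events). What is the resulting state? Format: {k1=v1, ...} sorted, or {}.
Answer: {q=10}

Derivation:
Keep first 2 events (discard last 6):
  after event 1 (t=9: DEC q by 15): {q=-15}
  after event 2 (t=13: SET q = 10): {q=10}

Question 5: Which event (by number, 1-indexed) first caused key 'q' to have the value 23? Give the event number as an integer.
Looking for first event where q becomes 23:
  event 1: q = -15
  event 2: q = 10
  event 3: q 10 -> 23  <-- first match

Answer: 3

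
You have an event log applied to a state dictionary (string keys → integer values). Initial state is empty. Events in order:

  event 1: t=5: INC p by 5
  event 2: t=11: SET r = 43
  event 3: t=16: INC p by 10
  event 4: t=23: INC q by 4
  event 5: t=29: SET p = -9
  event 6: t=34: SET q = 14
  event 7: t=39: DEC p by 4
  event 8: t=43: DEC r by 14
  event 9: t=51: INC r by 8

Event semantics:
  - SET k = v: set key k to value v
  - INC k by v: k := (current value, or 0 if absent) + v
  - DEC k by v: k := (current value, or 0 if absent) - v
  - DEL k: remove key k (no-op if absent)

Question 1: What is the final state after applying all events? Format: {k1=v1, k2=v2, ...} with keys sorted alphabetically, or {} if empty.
  after event 1 (t=5: INC p by 5): {p=5}
  after event 2 (t=11: SET r = 43): {p=5, r=43}
  after event 3 (t=16: INC p by 10): {p=15, r=43}
  after event 4 (t=23: INC q by 4): {p=15, q=4, r=43}
  after event 5 (t=29: SET p = -9): {p=-9, q=4, r=43}
  after event 6 (t=34: SET q = 14): {p=-9, q=14, r=43}
  after event 7 (t=39: DEC p by 4): {p=-13, q=14, r=43}
  after event 8 (t=43: DEC r by 14): {p=-13, q=14, r=29}
  after event 9 (t=51: INC r by 8): {p=-13, q=14, r=37}

Answer: {p=-13, q=14, r=37}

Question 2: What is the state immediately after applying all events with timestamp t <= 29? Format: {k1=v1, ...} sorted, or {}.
Answer: {p=-9, q=4, r=43}

Derivation:
Apply events with t <= 29 (5 events):
  after event 1 (t=5: INC p by 5): {p=5}
  after event 2 (t=11: SET r = 43): {p=5, r=43}
  after event 3 (t=16: INC p by 10): {p=15, r=43}
  after event 4 (t=23: INC q by 4): {p=15, q=4, r=43}
  after event 5 (t=29: SET p = -9): {p=-9, q=4, r=43}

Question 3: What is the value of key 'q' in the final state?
Answer: 14

Derivation:
Track key 'q' through all 9 events:
  event 1 (t=5: INC p by 5): q unchanged
  event 2 (t=11: SET r = 43): q unchanged
  event 3 (t=16: INC p by 10): q unchanged
  event 4 (t=23: INC q by 4): q (absent) -> 4
  event 5 (t=29: SET p = -9): q unchanged
  event 6 (t=34: SET q = 14): q 4 -> 14
  event 7 (t=39: DEC p by 4): q unchanged
  event 8 (t=43: DEC r by 14): q unchanged
  event 9 (t=51: INC r by 8): q unchanged
Final: q = 14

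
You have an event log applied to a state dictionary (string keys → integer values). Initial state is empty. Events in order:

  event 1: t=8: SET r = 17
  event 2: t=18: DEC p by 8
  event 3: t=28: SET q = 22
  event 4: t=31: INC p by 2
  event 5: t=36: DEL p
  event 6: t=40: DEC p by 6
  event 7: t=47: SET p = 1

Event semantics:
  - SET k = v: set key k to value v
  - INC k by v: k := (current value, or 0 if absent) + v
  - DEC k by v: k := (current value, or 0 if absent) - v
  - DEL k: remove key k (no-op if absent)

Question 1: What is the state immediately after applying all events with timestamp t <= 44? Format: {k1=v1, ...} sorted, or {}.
Apply events with t <= 44 (6 events):
  after event 1 (t=8: SET r = 17): {r=17}
  after event 2 (t=18: DEC p by 8): {p=-8, r=17}
  after event 3 (t=28: SET q = 22): {p=-8, q=22, r=17}
  after event 4 (t=31: INC p by 2): {p=-6, q=22, r=17}
  after event 5 (t=36: DEL p): {q=22, r=17}
  after event 6 (t=40: DEC p by 6): {p=-6, q=22, r=17}

Answer: {p=-6, q=22, r=17}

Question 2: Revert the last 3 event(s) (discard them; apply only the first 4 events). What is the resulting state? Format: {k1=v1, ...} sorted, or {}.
Answer: {p=-6, q=22, r=17}

Derivation:
Keep first 4 events (discard last 3):
  after event 1 (t=8: SET r = 17): {r=17}
  after event 2 (t=18: DEC p by 8): {p=-8, r=17}
  after event 3 (t=28: SET q = 22): {p=-8, q=22, r=17}
  after event 4 (t=31: INC p by 2): {p=-6, q=22, r=17}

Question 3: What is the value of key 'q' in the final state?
Answer: 22

Derivation:
Track key 'q' through all 7 events:
  event 1 (t=8: SET r = 17): q unchanged
  event 2 (t=18: DEC p by 8): q unchanged
  event 3 (t=28: SET q = 22): q (absent) -> 22
  event 4 (t=31: INC p by 2): q unchanged
  event 5 (t=36: DEL p): q unchanged
  event 6 (t=40: DEC p by 6): q unchanged
  event 7 (t=47: SET p = 1): q unchanged
Final: q = 22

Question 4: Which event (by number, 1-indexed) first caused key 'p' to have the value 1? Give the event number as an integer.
Answer: 7

Derivation:
Looking for first event where p becomes 1:
  event 2: p = -8
  event 3: p = -8
  event 4: p = -6
  event 5: p = (absent)
  event 6: p = -6
  event 7: p -6 -> 1  <-- first match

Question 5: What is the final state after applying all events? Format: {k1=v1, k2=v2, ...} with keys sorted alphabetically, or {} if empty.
  after event 1 (t=8: SET r = 17): {r=17}
  after event 2 (t=18: DEC p by 8): {p=-8, r=17}
  after event 3 (t=28: SET q = 22): {p=-8, q=22, r=17}
  after event 4 (t=31: INC p by 2): {p=-6, q=22, r=17}
  after event 5 (t=36: DEL p): {q=22, r=17}
  after event 6 (t=40: DEC p by 6): {p=-6, q=22, r=17}
  after event 7 (t=47: SET p = 1): {p=1, q=22, r=17}

Answer: {p=1, q=22, r=17}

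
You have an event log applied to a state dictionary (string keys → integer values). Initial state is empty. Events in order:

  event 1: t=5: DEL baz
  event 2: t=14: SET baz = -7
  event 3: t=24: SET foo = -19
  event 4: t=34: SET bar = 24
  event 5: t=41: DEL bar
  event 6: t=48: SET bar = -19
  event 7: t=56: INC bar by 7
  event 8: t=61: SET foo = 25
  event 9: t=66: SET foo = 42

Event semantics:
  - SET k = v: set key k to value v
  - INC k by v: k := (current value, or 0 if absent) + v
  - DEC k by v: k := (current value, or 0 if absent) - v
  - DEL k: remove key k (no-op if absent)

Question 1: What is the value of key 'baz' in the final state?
Track key 'baz' through all 9 events:
  event 1 (t=5: DEL baz): baz (absent) -> (absent)
  event 2 (t=14: SET baz = -7): baz (absent) -> -7
  event 3 (t=24: SET foo = -19): baz unchanged
  event 4 (t=34: SET bar = 24): baz unchanged
  event 5 (t=41: DEL bar): baz unchanged
  event 6 (t=48: SET bar = -19): baz unchanged
  event 7 (t=56: INC bar by 7): baz unchanged
  event 8 (t=61: SET foo = 25): baz unchanged
  event 9 (t=66: SET foo = 42): baz unchanged
Final: baz = -7

Answer: -7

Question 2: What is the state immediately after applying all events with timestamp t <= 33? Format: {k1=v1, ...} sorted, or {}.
Apply events with t <= 33 (3 events):
  after event 1 (t=5: DEL baz): {}
  after event 2 (t=14: SET baz = -7): {baz=-7}
  after event 3 (t=24: SET foo = -19): {baz=-7, foo=-19}

Answer: {baz=-7, foo=-19}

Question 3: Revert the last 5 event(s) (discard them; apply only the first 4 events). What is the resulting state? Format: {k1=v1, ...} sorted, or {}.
Keep first 4 events (discard last 5):
  after event 1 (t=5: DEL baz): {}
  after event 2 (t=14: SET baz = -7): {baz=-7}
  after event 3 (t=24: SET foo = -19): {baz=-7, foo=-19}
  after event 4 (t=34: SET bar = 24): {bar=24, baz=-7, foo=-19}

Answer: {bar=24, baz=-7, foo=-19}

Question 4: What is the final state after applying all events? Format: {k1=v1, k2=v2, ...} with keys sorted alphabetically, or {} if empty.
Answer: {bar=-12, baz=-7, foo=42}

Derivation:
  after event 1 (t=5: DEL baz): {}
  after event 2 (t=14: SET baz = -7): {baz=-7}
  after event 3 (t=24: SET foo = -19): {baz=-7, foo=-19}
  after event 4 (t=34: SET bar = 24): {bar=24, baz=-7, foo=-19}
  after event 5 (t=41: DEL bar): {baz=-7, foo=-19}
  after event 6 (t=48: SET bar = -19): {bar=-19, baz=-7, foo=-19}
  after event 7 (t=56: INC bar by 7): {bar=-12, baz=-7, foo=-19}
  after event 8 (t=61: SET foo = 25): {bar=-12, baz=-7, foo=25}
  after event 9 (t=66: SET foo = 42): {bar=-12, baz=-7, foo=42}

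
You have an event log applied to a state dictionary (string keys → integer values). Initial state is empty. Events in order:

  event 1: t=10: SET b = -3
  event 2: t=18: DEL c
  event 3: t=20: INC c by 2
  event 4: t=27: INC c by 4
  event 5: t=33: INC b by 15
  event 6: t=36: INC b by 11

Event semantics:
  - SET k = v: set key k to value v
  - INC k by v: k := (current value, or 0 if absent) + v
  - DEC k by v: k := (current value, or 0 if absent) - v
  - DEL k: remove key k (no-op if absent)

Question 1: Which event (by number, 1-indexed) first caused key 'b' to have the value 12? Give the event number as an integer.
Looking for first event where b becomes 12:
  event 1: b = -3
  event 2: b = -3
  event 3: b = -3
  event 4: b = -3
  event 5: b -3 -> 12  <-- first match

Answer: 5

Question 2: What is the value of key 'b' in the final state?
Track key 'b' through all 6 events:
  event 1 (t=10: SET b = -3): b (absent) -> -3
  event 2 (t=18: DEL c): b unchanged
  event 3 (t=20: INC c by 2): b unchanged
  event 4 (t=27: INC c by 4): b unchanged
  event 5 (t=33: INC b by 15): b -3 -> 12
  event 6 (t=36: INC b by 11): b 12 -> 23
Final: b = 23

Answer: 23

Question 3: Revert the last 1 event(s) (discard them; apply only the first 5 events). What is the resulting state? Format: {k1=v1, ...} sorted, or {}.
Keep first 5 events (discard last 1):
  after event 1 (t=10: SET b = -3): {b=-3}
  after event 2 (t=18: DEL c): {b=-3}
  after event 3 (t=20: INC c by 2): {b=-3, c=2}
  after event 4 (t=27: INC c by 4): {b=-3, c=6}
  after event 5 (t=33: INC b by 15): {b=12, c=6}

Answer: {b=12, c=6}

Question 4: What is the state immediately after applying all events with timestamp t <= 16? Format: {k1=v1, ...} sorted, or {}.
Apply events with t <= 16 (1 events):
  after event 1 (t=10: SET b = -3): {b=-3}

Answer: {b=-3}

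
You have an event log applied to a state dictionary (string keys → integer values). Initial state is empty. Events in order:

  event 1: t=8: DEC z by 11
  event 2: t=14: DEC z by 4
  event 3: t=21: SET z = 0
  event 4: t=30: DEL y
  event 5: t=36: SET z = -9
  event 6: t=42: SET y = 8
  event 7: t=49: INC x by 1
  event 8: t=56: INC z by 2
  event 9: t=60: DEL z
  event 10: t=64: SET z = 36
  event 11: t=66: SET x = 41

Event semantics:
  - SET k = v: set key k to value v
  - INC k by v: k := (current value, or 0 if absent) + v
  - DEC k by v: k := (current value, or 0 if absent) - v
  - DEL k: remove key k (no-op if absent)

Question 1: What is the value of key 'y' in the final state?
Answer: 8

Derivation:
Track key 'y' through all 11 events:
  event 1 (t=8: DEC z by 11): y unchanged
  event 2 (t=14: DEC z by 4): y unchanged
  event 3 (t=21: SET z = 0): y unchanged
  event 4 (t=30: DEL y): y (absent) -> (absent)
  event 5 (t=36: SET z = -9): y unchanged
  event 6 (t=42: SET y = 8): y (absent) -> 8
  event 7 (t=49: INC x by 1): y unchanged
  event 8 (t=56: INC z by 2): y unchanged
  event 9 (t=60: DEL z): y unchanged
  event 10 (t=64: SET z = 36): y unchanged
  event 11 (t=66: SET x = 41): y unchanged
Final: y = 8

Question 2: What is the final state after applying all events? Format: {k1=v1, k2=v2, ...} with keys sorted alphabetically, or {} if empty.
Answer: {x=41, y=8, z=36}

Derivation:
  after event 1 (t=8: DEC z by 11): {z=-11}
  after event 2 (t=14: DEC z by 4): {z=-15}
  after event 3 (t=21: SET z = 0): {z=0}
  after event 4 (t=30: DEL y): {z=0}
  after event 5 (t=36: SET z = -9): {z=-9}
  after event 6 (t=42: SET y = 8): {y=8, z=-9}
  after event 7 (t=49: INC x by 1): {x=1, y=8, z=-9}
  after event 8 (t=56: INC z by 2): {x=1, y=8, z=-7}
  after event 9 (t=60: DEL z): {x=1, y=8}
  after event 10 (t=64: SET z = 36): {x=1, y=8, z=36}
  after event 11 (t=66: SET x = 41): {x=41, y=8, z=36}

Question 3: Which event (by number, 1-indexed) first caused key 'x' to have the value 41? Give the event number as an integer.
Looking for first event where x becomes 41:
  event 7: x = 1
  event 8: x = 1
  event 9: x = 1
  event 10: x = 1
  event 11: x 1 -> 41  <-- first match

Answer: 11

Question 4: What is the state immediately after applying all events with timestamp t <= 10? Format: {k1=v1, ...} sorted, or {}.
Answer: {z=-11}

Derivation:
Apply events with t <= 10 (1 events):
  after event 1 (t=8: DEC z by 11): {z=-11}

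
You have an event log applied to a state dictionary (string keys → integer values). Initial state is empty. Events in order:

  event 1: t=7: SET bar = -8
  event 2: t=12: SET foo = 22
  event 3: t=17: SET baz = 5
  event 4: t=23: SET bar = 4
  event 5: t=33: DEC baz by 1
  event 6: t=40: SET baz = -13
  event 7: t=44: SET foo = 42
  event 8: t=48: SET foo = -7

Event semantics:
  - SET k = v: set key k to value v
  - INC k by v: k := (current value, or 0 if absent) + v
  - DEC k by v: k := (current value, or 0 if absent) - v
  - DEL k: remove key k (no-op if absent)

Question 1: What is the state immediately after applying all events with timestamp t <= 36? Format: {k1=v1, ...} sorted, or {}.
Answer: {bar=4, baz=4, foo=22}

Derivation:
Apply events with t <= 36 (5 events):
  after event 1 (t=7: SET bar = -8): {bar=-8}
  after event 2 (t=12: SET foo = 22): {bar=-8, foo=22}
  after event 3 (t=17: SET baz = 5): {bar=-8, baz=5, foo=22}
  after event 4 (t=23: SET bar = 4): {bar=4, baz=5, foo=22}
  after event 5 (t=33: DEC baz by 1): {bar=4, baz=4, foo=22}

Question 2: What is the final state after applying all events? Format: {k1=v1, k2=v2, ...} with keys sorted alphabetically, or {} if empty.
Answer: {bar=4, baz=-13, foo=-7}

Derivation:
  after event 1 (t=7: SET bar = -8): {bar=-8}
  after event 2 (t=12: SET foo = 22): {bar=-8, foo=22}
  after event 3 (t=17: SET baz = 5): {bar=-8, baz=5, foo=22}
  after event 4 (t=23: SET bar = 4): {bar=4, baz=5, foo=22}
  after event 5 (t=33: DEC baz by 1): {bar=4, baz=4, foo=22}
  after event 6 (t=40: SET baz = -13): {bar=4, baz=-13, foo=22}
  after event 7 (t=44: SET foo = 42): {bar=4, baz=-13, foo=42}
  after event 8 (t=48: SET foo = -7): {bar=4, baz=-13, foo=-7}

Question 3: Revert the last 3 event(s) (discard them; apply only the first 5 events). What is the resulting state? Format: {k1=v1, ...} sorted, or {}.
Keep first 5 events (discard last 3):
  after event 1 (t=7: SET bar = -8): {bar=-8}
  after event 2 (t=12: SET foo = 22): {bar=-8, foo=22}
  after event 3 (t=17: SET baz = 5): {bar=-8, baz=5, foo=22}
  after event 4 (t=23: SET bar = 4): {bar=4, baz=5, foo=22}
  after event 5 (t=33: DEC baz by 1): {bar=4, baz=4, foo=22}

Answer: {bar=4, baz=4, foo=22}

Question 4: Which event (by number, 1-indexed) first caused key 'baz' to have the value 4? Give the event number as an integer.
Looking for first event where baz becomes 4:
  event 3: baz = 5
  event 4: baz = 5
  event 5: baz 5 -> 4  <-- first match

Answer: 5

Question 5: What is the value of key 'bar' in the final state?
Track key 'bar' through all 8 events:
  event 1 (t=7: SET bar = -8): bar (absent) -> -8
  event 2 (t=12: SET foo = 22): bar unchanged
  event 3 (t=17: SET baz = 5): bar unchanged
  event 4 (t=23: SET bar = 4): bar -8 -> 4
  event 5 (t=33: DEC baz by 1): bar unchanged
  event 6 (t=40: SET baz = -13): bar unchanged
  event 7 (t=44: SET foo = 42): bar unchanged
  event 8 (t=48: SET foo = -7): bar unchanged
Final: bar = 4

Answer: 4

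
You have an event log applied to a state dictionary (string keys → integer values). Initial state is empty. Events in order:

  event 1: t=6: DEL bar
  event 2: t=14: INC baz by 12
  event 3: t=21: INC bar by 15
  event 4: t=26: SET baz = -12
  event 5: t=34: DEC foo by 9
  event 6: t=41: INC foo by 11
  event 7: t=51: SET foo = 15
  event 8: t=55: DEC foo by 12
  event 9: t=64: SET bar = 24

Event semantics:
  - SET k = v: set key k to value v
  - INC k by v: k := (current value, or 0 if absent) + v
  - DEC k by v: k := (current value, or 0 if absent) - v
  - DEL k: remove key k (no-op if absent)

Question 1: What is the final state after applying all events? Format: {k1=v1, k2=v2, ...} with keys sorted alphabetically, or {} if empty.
Answer: {bar=24, baz=-12, foo=3}

Derivation:
  after event 1 (t=6: DEL bar): {}
  after event 2 (t=14: INC baz by 12): {baz=12}
  after event 3 (t=21: INC bar by 15): {bar=15, baz=12}
  after event 4 (t=26: SET baz = -12): {bar=15, baz=-12}
  after event 5 (t=34: DEC foo by 9): {bar=15, baz=-12, foo=-9}
  after event 6 (t=41: INC foo by 11): {bar=15, baz=-12, foo=2}
  after event 7 (t=51: SET foo = 15): {bar=15, baz=-12, foo=15}
  after event 8 (t=55: DEC foo by 12): {bar=15, baz=-12, foo=3}
  after event 9 (t=64: SET bar = 24): {bar=24, baz=-12, foo=3}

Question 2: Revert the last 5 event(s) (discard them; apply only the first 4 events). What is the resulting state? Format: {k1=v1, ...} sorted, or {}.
Answer: {bar=15, baz=-12}

Derivation:
Keep first 4 events (discard last 5):
  after event 1 (t=6: DEL bar): {}
  after event 2 (t=14: INC baz by 12): {baz=12}
  after event 3 (t=21: INC bar by 15): {bar=15, baz=12}
  after event 4 (t=26: SET baz = -12): {bar=15, baz=-12}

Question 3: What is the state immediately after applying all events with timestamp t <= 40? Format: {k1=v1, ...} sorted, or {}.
Answer: {bar=15, baz=-12, foo=-9}

Derivation:
Apply events with t <= 40 (5 events):
  after event 1 (t=6: DEL bar): {}
  after event 2 (t=14: INC baz by 12): {baz=12}
  after event 3 (t=21: INC bar by 15): {bar=15, baz=12}
  after event 4 (t=26: SET baz = -12): {bar=15, baz=-12}
  after event 5 (t=34: DEC foo by 9): {bar=15, baz=-12, foo=-9}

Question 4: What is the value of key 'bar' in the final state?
Track key 'bar' through all 9 events:
  event 1 (t=6: DEL bar): bar (absent) -> (absent)
  event 2 (t=14: INC baz by 12): bar unchanged
  event 3 (t=21: INC bar by 15): bar (absent) -> 15
  event 4 (t=26: SET baz = -12): bar unchanged
  event 5 (t=34: DEC foo by 9): bar unchanged
  event 6 (t=41: INC foo by 11): bar unchanged
  event 7 (t=51: SET foo = 15): bar unchanged
  event 8 (t=55: DEC foo by 12): bar unchanged
  event 9 (t=64: SET bar = 24): bar 15 -> 24
Final: bar = 24

Answer: 24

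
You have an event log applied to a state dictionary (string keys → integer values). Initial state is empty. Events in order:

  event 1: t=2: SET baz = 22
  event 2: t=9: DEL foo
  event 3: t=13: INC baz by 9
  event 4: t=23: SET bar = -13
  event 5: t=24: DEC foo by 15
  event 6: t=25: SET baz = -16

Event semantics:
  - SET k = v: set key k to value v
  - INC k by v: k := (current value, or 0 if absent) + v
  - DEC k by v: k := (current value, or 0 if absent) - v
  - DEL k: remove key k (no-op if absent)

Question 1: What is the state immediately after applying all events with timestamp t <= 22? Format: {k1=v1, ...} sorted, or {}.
Answer: {baz=31}

Derivation:
Apply events with t <= 22 (3 events):
  after event 1 (t=2: SET baz = 22): {baz=22}
  after event 2 (t=9: DEL foo): {baz=22}
  after event 3 (t=13: INC baz by 9): {baz=31}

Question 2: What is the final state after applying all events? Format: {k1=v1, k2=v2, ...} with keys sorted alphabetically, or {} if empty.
  after event 1 (t=2: SET baz = 22): {baz=22}
  after event 2 (t=9: DEL foo): {baz=22}
  after event 3 (t=13: INC baz by 9): {baz=31}
  after event 4 (t=23: SET bar = -13): {bar=-13, baz=31}
  after event 5 (t=24: DEC foo by 15): {bar=-13, baz=31, foo=-15}
  after event 6 (t=25: SET baz = -16): {bar=-13, baz=-16, foo=-15}

Answer: {bar=-13, baz=-16, foo=-15}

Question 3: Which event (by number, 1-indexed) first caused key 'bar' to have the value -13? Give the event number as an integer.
Answer: 4

Derivation:
Looking for first event where bar becomes -13:
  event 4: bar (absent) -> -13  <-- first match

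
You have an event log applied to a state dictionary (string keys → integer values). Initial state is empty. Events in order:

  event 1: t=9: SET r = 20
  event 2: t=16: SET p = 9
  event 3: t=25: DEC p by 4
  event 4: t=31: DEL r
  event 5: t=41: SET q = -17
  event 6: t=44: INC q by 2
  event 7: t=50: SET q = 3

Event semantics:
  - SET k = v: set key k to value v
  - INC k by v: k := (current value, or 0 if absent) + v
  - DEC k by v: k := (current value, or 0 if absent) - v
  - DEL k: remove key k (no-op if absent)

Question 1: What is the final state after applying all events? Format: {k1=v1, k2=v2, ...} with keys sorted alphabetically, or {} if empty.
  after event 1 (t=9: SET r = 20): {r=20}
  after event 2 (t=16: SET p = 9): {p=9, r=20}
  after event 3 (t=25: DEC p by 4): {p=5, r=20}
  after event 4 (t=31: DEL r): {p=5}
  after event 5 (t=41: SET q = -17): {p=5, q=-17}
  after event 6 (t=44: INC q by 2): {p=5, q=-15}
  after event 7 (t=50: SET q = 3): {p=5, q=3}

Answer: {p=5, q=3}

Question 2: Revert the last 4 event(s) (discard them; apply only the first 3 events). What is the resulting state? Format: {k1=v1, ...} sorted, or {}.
Keep first 3 events (discard last 4):
  after event 1 (t=9: SET r = 20): {r=20}
  after event 2 (t=16: SET p = 9): {p=9, r=20}
  after event 3 (t=25: DEC p by 4): {p=5, r=20}

Answer: {p=5, r=20}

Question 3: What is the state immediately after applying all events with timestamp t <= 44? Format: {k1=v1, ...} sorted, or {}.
Answer: {p=5, q=-15}

Derivation:
Apply events with t <= 44 (6 events):
  after event 1 (t=9: SET r = 20): {r=20}
  after event 2 (t=16: SET p = 9): {p=9, r=20}
  after event 3 (t=25: DEC p by 4): {p=5, r=20}
  after event 4 (t=31: DEL r): {p=5}
  after event 5 (t=41: SET q = -17): {p=5, q=-17}
  after event 6 (t=44: INC q by 2): {p=5, q=-15}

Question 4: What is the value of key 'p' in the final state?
Track key 'p' through all 7 events:
  event 1 (t=9: SET r = 20): p unchanged
  event 2 (t=16: SET p = 9): p (absent) -> 9
  event 3 (t=25: DEC p by 4): p 9 -> 5
  event 4 (t=31: DEL r): p unchanged
  event 5 (t=41: SET q = -17): p unchanged
  event 6 (t=44: INC q by 2): p unchanged
  event 7 (t=50: SET q = 3): p unchanged
Final: p = 5

Answer: 5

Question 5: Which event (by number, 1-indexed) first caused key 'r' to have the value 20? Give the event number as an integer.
Looking for first event where r becomes 20:
  event 1: r (absent) -> 20  <-- first match

Answer: 1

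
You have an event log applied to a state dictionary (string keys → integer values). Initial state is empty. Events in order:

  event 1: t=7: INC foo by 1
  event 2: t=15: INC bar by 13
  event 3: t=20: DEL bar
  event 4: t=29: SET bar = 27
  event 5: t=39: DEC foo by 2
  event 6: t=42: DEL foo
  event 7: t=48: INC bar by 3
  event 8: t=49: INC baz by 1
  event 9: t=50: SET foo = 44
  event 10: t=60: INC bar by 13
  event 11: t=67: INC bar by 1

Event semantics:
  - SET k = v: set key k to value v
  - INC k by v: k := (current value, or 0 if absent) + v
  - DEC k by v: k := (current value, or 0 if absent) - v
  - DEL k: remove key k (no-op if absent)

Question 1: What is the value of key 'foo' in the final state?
Answer: 44

Derivation:
Track key 'foo' through all 11 events:
  event 1 (t=7: INC foo by 1): foo (absent) -> 1
  event 2 (t=15: INC bar by 13): foo unchanged
  event 3 (t=20: DEL bar): foo unchanged
  event 4 (t=29: SET bar = 27): foo unchanged
  event 5 (t=39: DEC foo by 2): foo 1 -> -1
  event 6 (t=42: DEL foo): foo -1 -> (absent)
  event 7 (t=48: INC bar by 3): foo unchanged
  event 8 (t=49: INC baz by 1): foo unchanged
  event 9 (t=50: SET foo = 44): foo (absent) -> 44
  event 10 (t=60: INC bar by 13): foo unchanged
  event 11 (t=67: INC bar by 1): foo unchanged
Final: foo = 44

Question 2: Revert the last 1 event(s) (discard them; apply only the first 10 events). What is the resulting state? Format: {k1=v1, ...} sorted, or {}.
Answer: {bar=43, baz=1, foo=44}

Derivation:
Keep first 10 events (discard last 1):
  after event 1 (t=7: INC foo by 1): {foo=1}
  after event 2 (t=15: INC bar by 13): {bar=13, foo=1}
  after event 3 (t=20: DEL bar): {foo=1}
  after event 4 (t=29: SET bar = 27): {bar=27, foo=1}
  after event 5 (t=39: DEC foo by 2): {bar=27, foo=-1}
  after event 6 (t=42: DEL foo): {bar=27}
  after event 7 (t=48: INC bar by 3): {bar=30}
  after event 8 (t=49: INC baz by 1): {bar=30, baz=1}
  after event 9 (t=50: SET foo = 44): {bar=30, baz=1, foo=44}
  after event 10 (t=60: INC bar by 13): {bar=43, baz=1, foo=44}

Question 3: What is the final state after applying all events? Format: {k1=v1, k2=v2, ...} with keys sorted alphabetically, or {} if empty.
  after event 1 (t=7: INC foo by 1): {foo=1}
  after event 2 (t=15: INC bar by 13): {bar=13, foo=1}
  after event 3 (t=20: DEL bar): {foo=1}
  after event 4 (t=29: SET bar = 27): {bar=27, foo=1}
  after event 5 (t=39: DEC foo by 2): {bar=27, foo=-1}
  after event 6 (t=42: DEL foo): {bar=27}
  after event 7 (t=48: INC bar by 3): {bar=30}
  after event 8 (t=49: INC baz by 1): {bar=30, baz=1}
  after event 9 (t=50: SET foo = 44): {bar=30, baz=1, foo=44}
  after event 10 (t=60: INC bar by 13): {bar=43, baz=1, foo=44}
  after event 11 (t=67: INC bar by 1): {bar=44, baz=1, foo=44}

Answer: {bar=44, baz=1, foo=44}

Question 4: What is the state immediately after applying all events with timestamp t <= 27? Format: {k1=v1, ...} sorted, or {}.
Answer: {foo=1}

Derivation:
Apply events with t <= 27 (3 events):
  after event 1 (t=7: INC foo by 1): {foo=1}
  after event 2 (t=15: INC bar by 13): {bar=13, foo=1}
  after event 3 (t=20: DEL bar): {foo=1}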